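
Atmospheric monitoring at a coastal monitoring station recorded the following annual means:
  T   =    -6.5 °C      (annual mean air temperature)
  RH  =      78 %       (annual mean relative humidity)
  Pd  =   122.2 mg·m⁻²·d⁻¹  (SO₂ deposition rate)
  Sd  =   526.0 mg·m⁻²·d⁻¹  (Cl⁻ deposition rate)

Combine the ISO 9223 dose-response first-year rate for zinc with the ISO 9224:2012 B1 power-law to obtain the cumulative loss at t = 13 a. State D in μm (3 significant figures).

D(13) = 22.0 μm

zinc: T≤10 °C ⇒ hinge +0.038·(-6.5−10) = -0.6270
  SO₂ term: 0.0129·122.2^0.44·exp(0.046·78-0.6270) = 2.065
  Cl⁻ term: 0.0175·526.0^0.57·exp(0.008·78+0.085·-6.5) = 0.6684
  sum: 2.065 + 0.6684 → r_corr = 2.733 μm/a
Long-term exponent b (ISO 9224 Table 2, B1) = 0.813
  D(13) = 2.733 × 13^0.813 = 2.733 × 8.047 = 21.99 μm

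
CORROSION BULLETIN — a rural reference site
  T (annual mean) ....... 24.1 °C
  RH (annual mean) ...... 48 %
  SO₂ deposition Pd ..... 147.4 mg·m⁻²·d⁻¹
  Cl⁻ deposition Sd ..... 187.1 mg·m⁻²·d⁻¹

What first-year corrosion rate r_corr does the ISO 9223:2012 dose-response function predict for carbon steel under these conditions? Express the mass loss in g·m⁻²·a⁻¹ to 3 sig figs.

r_corr = 490 g·m⁻²·a⁻¹

carbon steel: f(T) = -0.054·(T−10) [T>10 °C] = -0.7614
  sulphur-dioxide contribution → 28.96 μm/a
  chloride contribution → 33.41 μm/a
  ⇒ r_corr(carbon steel) = 62.37 μm/a
Convert to mass loss: 62.37 μm/a × 7.85 g/cm³ = 489.6 g·m⁻²·a⁻¹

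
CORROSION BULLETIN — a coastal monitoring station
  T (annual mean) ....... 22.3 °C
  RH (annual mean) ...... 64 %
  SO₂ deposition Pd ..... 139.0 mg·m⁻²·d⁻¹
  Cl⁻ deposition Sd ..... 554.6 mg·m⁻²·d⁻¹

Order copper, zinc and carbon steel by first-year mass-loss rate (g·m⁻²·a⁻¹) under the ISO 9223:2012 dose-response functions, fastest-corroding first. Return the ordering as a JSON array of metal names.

["carbon steel", "zinc", "copper"]

copper: T>10 °C ⇒ hinge -0.080·(22.3−10) = -0.9840
  SO₂ term: 0.0053·139.0^0.26·exp(0.059·64-0.9840) = 0.3119
  Sd branch = 0.01025·Sd^0.27·e^(0.036·RH+0.049·T) = 1.686 μm/a
  r_corr = 0.3119 + 1.686 = 1.998 μm/a
  mass loss = 1.998 μm/a × 8.96 g/cm³ = 17.9 g·m⁻²·a⁻¹
zinc: f(T) = -0.071·(T−10) [T>10 °C] = -0.8733
  Pd branch = 0.0129·Pd^0.44·e^(0.046·RH+f) = 0.897 μm/a
  Sd branch = 0.0175·Sd^0.57·e^(0.008·RH+0.085·T) = 7.123 μm/a
  r_corr = 0.897 + 7.123 = 8.02 μm/a
  mass loss = 8.02 μm/a × 7.14 g/cm³ = 57.26 g·m⁻²·a⁻¹
carbon steel: T>10 °C ⇒ hinge -0.054·(22.3−10) = -0.6642
  SO₂ term: 1.77·139.0^0.52·exp(0.02·64-0.6642) = 42.64
  Sd branch = 0.102·Sd^0.62·e^(0.033·RH+0.04·T) = 103.4 μm/a
  r_corr = 42.64 + 103.4 = 146 μm/a
  mass loss = 146 μm/a × 7.85 g/cm³ = 1146 g·m⁻²·a⁻¹
Ordering by g·m⁻²·a⁻¹: carbon steel (1150) > zinc (57.3) > copper (17.9)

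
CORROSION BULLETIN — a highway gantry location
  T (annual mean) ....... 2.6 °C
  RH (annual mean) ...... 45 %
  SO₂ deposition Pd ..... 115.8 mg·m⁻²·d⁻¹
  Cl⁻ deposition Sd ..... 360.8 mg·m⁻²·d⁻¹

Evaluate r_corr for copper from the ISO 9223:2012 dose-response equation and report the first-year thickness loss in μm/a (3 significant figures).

r_corr = 0.391 μm/a

copper: temperature factor f = +0.126·(-7.4) = -0.9324
  SO₂ term: 0.0053·115.8^0.26·exp(0.059·45-0.9324) = 0.1021
  Sd branch = 0.01025·Sd^0.27·e^(0.036·RH+0.049·T) = 0.2885 μm/a
  sum: 0.1021 + 0.2885 → r_corr = 0.3905 μm/a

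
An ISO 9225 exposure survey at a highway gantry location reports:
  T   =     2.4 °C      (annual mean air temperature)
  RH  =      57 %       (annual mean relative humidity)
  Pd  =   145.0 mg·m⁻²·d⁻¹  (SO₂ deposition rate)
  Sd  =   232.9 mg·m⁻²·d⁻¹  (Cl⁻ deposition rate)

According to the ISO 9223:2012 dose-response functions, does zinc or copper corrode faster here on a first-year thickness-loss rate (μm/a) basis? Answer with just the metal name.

zinc

zinc: temperature factor f = +0.038·(-7.6) = -0.2888
  SO₂ term: 0.0129·145.0^0.44·exp(0.046·57-0.2888) = 1.188
  Cl⁻ term: 0.0175·232.9^0.57·exp(0.008·57+0.085·2.4) = 0.7568
  r_corr = 1.188 + 0.7568 = 1.945 μm/a
copper: temperature factor f = +0.126·(-7.6) = -0.9576
  Pd branch = 0.0053·Pd^0.26·e^(0.059·RH+f) = 0.2142 μm/a
  Cl⁻ term: 0.01025·232.9^0.27·exp(0.036·57+0.049·2.4) = 0.3909
  r_corr = 0.2142 + 0.3909 = 0.6052 μm/a
Ordering by μm/a: zinc (1.94) > copper (0.605)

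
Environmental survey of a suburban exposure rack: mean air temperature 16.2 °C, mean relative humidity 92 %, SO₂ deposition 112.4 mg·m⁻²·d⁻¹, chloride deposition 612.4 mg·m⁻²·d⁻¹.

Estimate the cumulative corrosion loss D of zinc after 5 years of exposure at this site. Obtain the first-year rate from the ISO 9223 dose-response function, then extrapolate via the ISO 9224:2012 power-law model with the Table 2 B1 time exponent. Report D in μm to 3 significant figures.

zinc: temperature factor f = -0.071·(6.2) = -0.4402
  Pd branch = 0.0129·Pd^0.44·e^(0.046·RH+f) = 4.568 μm/a
  Sd branch = 0.0175·Sd^0.57·e^(0.008·RH+0.085·T) = 5.615 μm/a
  r_corr = 4.568 + 5.615 = 10.18 μm/a
Long-term exponent b (ISO 9224 Table 2, B1) = 0.813
  D(5) = 10.18 × 5^0.813 = 10.18 × 3.701 = 37.68 μm

D(5) = 37.7 μm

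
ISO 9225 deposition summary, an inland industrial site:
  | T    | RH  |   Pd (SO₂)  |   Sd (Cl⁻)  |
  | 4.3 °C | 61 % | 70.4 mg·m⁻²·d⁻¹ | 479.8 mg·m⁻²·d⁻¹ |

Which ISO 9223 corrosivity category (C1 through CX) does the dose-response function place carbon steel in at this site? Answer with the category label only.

carbon steel: T≤10 °C ⇒ hinge +0.150·(4.3−10) = -0.8550
  Pd branch = 1.77·Pd^0.52·e^(0.02·RH+f) = 23.29 μm/a
  Sd branch = 0.102·Sd^0.62·e^(0.033·RH+0.04·T) = 41.67 μm/a
  sum: 23.29 + 41.67 → r_corr = 64.96 μm/a
65 μm/a falls in (50, 80] for carbon steel → category C4

C4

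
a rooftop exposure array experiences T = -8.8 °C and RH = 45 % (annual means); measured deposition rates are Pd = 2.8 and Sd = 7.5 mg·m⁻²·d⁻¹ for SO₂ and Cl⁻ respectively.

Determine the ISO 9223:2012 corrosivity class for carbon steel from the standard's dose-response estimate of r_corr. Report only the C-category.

carbon steel: f(T) = +0.150·(T−10) [T≤10 °C] = -2.8200
  SO₂ term: 1.77·2.8^0.52·exp(0.02·45-2.8200) = 0.4433
  Cl⁻ term: 0.102·7.5^0.62·exp(0.033·45+0.04·-8.8) = 1.105
  sum: 0.4433 + 1.105 → r_corr = 1.548 μm/a
ISO 9223 Table 2 (carbon steel): 1.3 < 1.55 ≤ 25 μm/a ⇒ C2

C2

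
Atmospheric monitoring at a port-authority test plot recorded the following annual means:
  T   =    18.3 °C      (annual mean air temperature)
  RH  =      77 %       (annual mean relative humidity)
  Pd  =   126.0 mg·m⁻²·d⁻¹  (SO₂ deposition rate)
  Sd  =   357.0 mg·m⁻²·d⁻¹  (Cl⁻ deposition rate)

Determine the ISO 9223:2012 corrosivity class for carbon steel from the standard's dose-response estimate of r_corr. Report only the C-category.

C5

carbon steel: f(T) = -0.054·(T−10) [T>10 °C] = -0.4482
  SO₂ term: 1.77·126.0^0.52·exp(0.02·77-0.4482) = 65.21
  Sd branch = 0.102·Sd^0.62·e^(0.033·RH+0.04·T) = 103 μm/a
  sum: 65.21 + 103 → r_corr = 168.2 μm/a
ISO 9223 Table 2 (carbon steel): 80 < 168 ≤ 200 μm/a ⇒ C5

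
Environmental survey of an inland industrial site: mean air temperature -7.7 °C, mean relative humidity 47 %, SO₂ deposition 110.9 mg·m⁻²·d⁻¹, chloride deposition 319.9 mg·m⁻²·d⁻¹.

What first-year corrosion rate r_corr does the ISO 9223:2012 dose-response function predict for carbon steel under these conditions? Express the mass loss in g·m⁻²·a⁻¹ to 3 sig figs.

r_corr = 128 g·m⁻²·a⁻¹

carbon steel: temperature factor f = +0.150·(-17.7) = -2.6550
  SO₂ term: 1.77·110.9^0.52·exp(0.02·47-2.6550) = 3.686
  Sd branch = 0.102·Sd^0.62·e^(0.033·RH+0.04·T) = 12.63 μm/a
  r_corr = 3.686 + 12.63 = 16.32 μm/a
Convert to mass loss: 16.32 μm/a × 7.85 g/cm³ = 128.1 g·m⁻²·a⁻¹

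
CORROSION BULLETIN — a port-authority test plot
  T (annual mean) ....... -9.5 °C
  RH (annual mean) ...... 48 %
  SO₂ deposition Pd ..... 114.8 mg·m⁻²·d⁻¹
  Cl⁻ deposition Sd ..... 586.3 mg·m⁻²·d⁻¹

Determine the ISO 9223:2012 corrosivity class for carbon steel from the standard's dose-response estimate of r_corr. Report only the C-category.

C2

carbon steel: f(T) = +0.150·(T−10) [T≤10 °C] = -2.9250
  sulphur-dioxide contribution → 2.922 μm/a
  chloride contribution → 17.69 μm/a
  total first-year rate 20.61 μm/a
20.6 μm/a falls in (1.3, 25] for carbon steel → category C2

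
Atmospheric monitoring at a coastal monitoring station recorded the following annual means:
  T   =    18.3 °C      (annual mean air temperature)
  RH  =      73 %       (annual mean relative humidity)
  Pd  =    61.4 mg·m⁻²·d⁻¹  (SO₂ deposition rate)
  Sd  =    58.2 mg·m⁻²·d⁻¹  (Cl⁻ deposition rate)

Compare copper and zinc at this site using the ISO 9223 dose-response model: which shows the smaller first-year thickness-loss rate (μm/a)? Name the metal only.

copper: temperature factor f = -0.080·(8.3) = -0.6640
  Pd branch = 0.0053·Pd^0.26·e^(0.059·RH+f) = 0.5907 μm/a
  Sd branch = 0.01025·Sd^0.27·e^(0.036·RH+0.049·T) = 1.042 μm/a
  r_corr = 0.5907 + 1.042 = 1.633 μm/a
zinc: f(T) = -0.071·(T−10) [T>10 °C] = -0.5893
  Pd branch = 0.0129·Pd^0.44·e^(0.046·RH+f) = 1.258 μm/a
  Sd branch = 0.0175·Sd^0.57·e^(0.008·RH+0.085·T) = 1.507 μm/a
  r_corr = 1.258 + 1.507 = 2.766 μm/a
Ordering by μm/a: zinc (2.77) > copper (1.63)

copper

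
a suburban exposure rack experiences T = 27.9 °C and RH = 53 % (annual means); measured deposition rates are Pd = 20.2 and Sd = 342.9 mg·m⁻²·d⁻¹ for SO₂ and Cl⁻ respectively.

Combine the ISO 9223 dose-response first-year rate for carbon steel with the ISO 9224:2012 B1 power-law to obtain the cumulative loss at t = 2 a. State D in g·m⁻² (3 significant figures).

D(2) = 858 g·m⁻²

carbon steel: f(T) = -0.054·(T−10) [T>10 °C] = -0.9666
  sulphur-dioxide contribution → 9.275 μm/a
  chloride contribution → 66.78 μm/a
  ⇒ r_corr(carbon steel) = 76.06 μm/a
ISO 9224: D(t) = r_corr · t^b with b = 0.523 (carbon steel, B1)
  D(2) = 76.06 × 2^0.523 = 76.06 × 1.437 = 109.3 μm
  Mass loss = 109.3 μm × 7.85 g/cm³ = 857.9 g·m⁻²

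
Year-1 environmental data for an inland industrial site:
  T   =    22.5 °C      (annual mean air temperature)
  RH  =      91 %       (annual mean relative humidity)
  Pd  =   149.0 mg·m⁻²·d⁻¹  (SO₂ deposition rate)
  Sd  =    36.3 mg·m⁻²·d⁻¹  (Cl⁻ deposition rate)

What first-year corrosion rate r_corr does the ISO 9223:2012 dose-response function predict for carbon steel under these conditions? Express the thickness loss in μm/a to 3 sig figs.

carbon steel: f(T) = -0.054·(T−10) [T>10 °C] = -0.6750
  Pd branch = 1.77·Pd^0.52·e^(0.02·RH+f) = 75.04 μm/a
  Cl⁻ term: 0.102·36.3^0.62·exp(0.033·91+0.04·22.5) = 46.86
  sum: 75.04 + 46.86 → r_corr = 121.9 μm/a

r_corr = 122 μm/a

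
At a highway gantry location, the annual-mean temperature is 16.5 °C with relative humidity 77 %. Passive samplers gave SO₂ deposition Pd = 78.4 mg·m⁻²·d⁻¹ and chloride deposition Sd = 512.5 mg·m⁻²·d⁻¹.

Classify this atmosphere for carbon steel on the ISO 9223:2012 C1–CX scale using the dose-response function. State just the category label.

C5

carbon steel: T>10 °C ⇒ hinge -0.054·(16.5−10) = -0.3510
  sulphur-dioxide contribution → 56.16 μm/a
  chloride contribution → 119.9 μm/a
  ⇒ r_corr(carbon steel) = 176 μm/a
Category bounds: 80…200 μm/a bracket r_corr ⇒ C5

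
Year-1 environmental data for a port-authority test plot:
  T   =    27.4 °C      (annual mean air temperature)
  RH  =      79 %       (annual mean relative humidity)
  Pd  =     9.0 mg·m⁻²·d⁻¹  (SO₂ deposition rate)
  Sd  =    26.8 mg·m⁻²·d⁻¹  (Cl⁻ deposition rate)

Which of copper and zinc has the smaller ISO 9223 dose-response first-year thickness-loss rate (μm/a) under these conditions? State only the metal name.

copper: temperature factor f = -0.080·(17.4) = -1.3920
  sulphur-dioxide contribution → 0.2467 μm/a
  chloride contribution → 1.639 μm/a
  ⇒ r_corr(copper) = 1.885 μm/a
zinc: T>10 °C ⇒ hinge -0.071·(27.4−10) = -1.2354
  sulphur-dioxide contribution → 0.3734 μm/a
  chloride contribution → 2.203 μm/a
  ⇒ r_corr(zinc) = 2.576 μm/a
Ordering by μm/a: zinc (2.58) > copper (1.89)

copper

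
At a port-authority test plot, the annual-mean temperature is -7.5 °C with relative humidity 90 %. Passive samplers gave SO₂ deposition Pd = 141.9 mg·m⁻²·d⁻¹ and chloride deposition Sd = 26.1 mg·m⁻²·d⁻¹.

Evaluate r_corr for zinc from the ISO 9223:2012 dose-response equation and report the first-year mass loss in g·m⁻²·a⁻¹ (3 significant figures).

r_corr = 27.2 g·m⁻²·a⁻¹

zinc: f(T) = +0.038·(T−10) [T≤10 °C] = -0.6650
  SO₂ term: 0.0129·141.9^0.44·exp(0.046·90-0.6650) = 3.687
  Sd branch = 0.0175·Sd^0.57·e^(0.008·RH+0.085·T) = 0.122 μm/a
  sum: 3.687 + 0.122 → r_corr = 3.809 μm/a
Convert to mass loss: 3.809 μm/a × 7.14 g/cm³ = 27.19 g·m⁻²·a⁻¹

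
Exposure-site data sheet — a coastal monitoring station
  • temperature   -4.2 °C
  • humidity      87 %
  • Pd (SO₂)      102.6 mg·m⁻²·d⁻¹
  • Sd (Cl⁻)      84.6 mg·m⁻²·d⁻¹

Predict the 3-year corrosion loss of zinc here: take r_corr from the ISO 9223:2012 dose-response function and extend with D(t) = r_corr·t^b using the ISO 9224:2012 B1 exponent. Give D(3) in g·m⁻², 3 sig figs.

zinc: f(T) = +0.038·(T−10) [T≤10 °C] = -0.5396
  Pd branch = 0.0129·Pd^0.44·e^(0.046·RH+f) = 3.156 μm/a
  Sd branch = 0.0175·Sd^0.57·e^(0.008·RH+0.085·T) = 0.3082 μm/a
  sum: 3.156 + 0.3082 → r_corr = 3.465 μm/a
Long-term exponent b (ISO 9224 Table 2, B1) = 0.813
  D(3) = 3.465 × 3^0.813 = 3.465 × 2.443 = 8.464 μm
  Mass loss = 8.464 μm × 7.14 g/cm³ = 60.43 g·m⁻²

D(3) = 60.4 g·m⁻²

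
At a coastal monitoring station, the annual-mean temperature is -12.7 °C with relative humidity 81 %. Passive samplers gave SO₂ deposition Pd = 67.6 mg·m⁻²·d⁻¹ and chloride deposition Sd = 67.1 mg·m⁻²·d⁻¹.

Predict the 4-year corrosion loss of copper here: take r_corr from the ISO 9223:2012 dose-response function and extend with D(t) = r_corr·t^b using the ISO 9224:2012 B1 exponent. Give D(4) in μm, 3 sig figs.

D(4) = 1.07 μm

copper: temperature factor f = +0.126·(-22.7) = -2.8602
  SO₂ term: 0.0053·67.6^0.26·exp(0.059·81-2.8602) = 0.108
  Cl⁻ term: 0.01025·67.1^0.27·exp(0.036·81+0.049·-12.7) = 0.3163
  sum: 0.108 + 0.3163 → r_corr = 0.4243 μm/a
Long-term exponent b (ISO 9224 Table 2, B1) = 0.667
  D(4) = 0.4243 × 4^0.667 = 0.4243 × 2.521 = 1.07 μm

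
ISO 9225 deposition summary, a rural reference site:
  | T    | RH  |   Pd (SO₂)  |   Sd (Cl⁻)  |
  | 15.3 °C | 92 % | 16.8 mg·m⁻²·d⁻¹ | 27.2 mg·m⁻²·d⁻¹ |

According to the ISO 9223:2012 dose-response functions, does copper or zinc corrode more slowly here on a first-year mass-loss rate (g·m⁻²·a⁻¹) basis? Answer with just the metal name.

copper: f(T) = -0.080·(T−10) [T>10 °C] = -0.4240
  sulphur-dioxide contribution → 1.645 μm/a
  chloride contribution → 1.452 μm/a
  ⇒ r_corr(copper) = 3.097 μm/a
  mass loss = 3.097 μm/a × 8.96 g/cm³ = 27.75 g·m⁻²·a⁻¹
zinc: T>10 °C ⇒ hinge -0.071·(15.3−10) = -0.3763
  sulphur-dioxide contribution → 2.11 μm/a
  chloride contribution → 0.8814 μm/a
  total first-year rate 2.991 μm/a
  mass loss = 2.991 μm/a × 7.14 g/cm³ = 21.36 g·m⁻²·a⁻¹
Ordering by g·m⁻²·a⁻¹: copper (27.7) > zinc (21.4)

zinc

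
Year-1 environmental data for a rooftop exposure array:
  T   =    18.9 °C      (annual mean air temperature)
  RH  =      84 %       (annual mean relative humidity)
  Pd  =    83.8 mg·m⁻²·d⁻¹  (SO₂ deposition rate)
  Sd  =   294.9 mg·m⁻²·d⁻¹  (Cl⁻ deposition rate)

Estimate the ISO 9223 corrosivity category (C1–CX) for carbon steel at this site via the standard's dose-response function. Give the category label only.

C5

carbon steel: T>10 °C ⇒ hinge -0.054·(18.9−10) = -0.4806
  SO₂ term: 1.77·83.8^0.52·exp(0.02·84-0.4806) = 58.74
  Cl⁻ term: 0.102·294.9^0.62·exp(0.033·84+0.04·18.9) = 118
  r_corr = 58.74 + 118 = 176.8 μm/a
ISO 9223 Table 2 (carbon steel): 80 < 177 ≤ 200 μm/a ⇒ C5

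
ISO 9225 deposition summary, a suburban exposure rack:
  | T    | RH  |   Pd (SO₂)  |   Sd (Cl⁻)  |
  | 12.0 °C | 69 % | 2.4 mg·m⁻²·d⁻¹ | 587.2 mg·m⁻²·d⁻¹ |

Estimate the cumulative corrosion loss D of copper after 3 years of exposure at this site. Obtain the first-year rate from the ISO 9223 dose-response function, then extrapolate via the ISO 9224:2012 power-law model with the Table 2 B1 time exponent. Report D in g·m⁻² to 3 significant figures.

copper: f(T) = -0.080·(T−10) [T>10 °C] = -0.1600
  SO₂ term: 0.0053·2.4^0.26·exp(0.059·69-0.1600) = 0.3324
  Sd branch = 0.01025·Sd^0.27·e^(0.036·RH+0.049·T) = 1.237 μm/a
  r_corr = 0.3324 + 1.237 = 1.57 μm/a
Long-term exponent b (ISO 9224 Table 2, B1) = 0.667
  D(3) = 1.57 × 3^0.667 = 1.57 × 2.081 = 3.266 μm
  Mass loss = 3.266 μm × 8.96 g/cm³ = 29.26 g·m⁻²

D(3) = 29.3 g·m⁻²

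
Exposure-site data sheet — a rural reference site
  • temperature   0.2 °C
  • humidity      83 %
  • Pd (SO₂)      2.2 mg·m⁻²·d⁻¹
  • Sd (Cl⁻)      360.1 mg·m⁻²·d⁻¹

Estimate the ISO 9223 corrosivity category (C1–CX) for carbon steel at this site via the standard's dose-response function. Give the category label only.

carbon steel: T≤10 °C ⇒ hinge +0.150·(0.2−10) = -1.4700
  sulphur-dioxide contribution → 3.225 μm/a
  chloride contribution → 61.18 μm/a
  ⇒ r_corr(carbon steel) = 64.4 μm/a
ISO 9223 Table 2 (carbon steel): 50 < 64.4 ≤ 80 μm/a ⇒ C4

C4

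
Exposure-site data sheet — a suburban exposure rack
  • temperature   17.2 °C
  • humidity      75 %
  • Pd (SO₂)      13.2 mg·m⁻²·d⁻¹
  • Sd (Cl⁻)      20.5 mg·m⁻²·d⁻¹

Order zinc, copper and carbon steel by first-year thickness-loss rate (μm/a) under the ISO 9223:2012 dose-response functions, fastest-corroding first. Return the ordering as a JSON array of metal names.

["carbon steel", "zinc", "copper"]

zinc: f(T) = -0.071·(T−10) [T>10 °C] = -0.5112
  sulphur-dioxide contribution → 0.7585 μm/a
  chloride contribution → 0.7696 μm/a
  total first-year rate 1.528 μm/a
copper: temperature factor f = -0.080·(7.2) = -0.5760
  sulphur-dioxide contribution → 0.4867 μm/a
  chloride contribution → 0.8008 μm/a
  total first-year rate 1.287 μm/a
carbon steel: T>10 °C ⇒ hinge -0.054·(17.2−10) = -0.3888
  sulphur-dioxide contribution → 20.57 μm/a
  chloride contribution → 15.69 μm/a
  ⇒ r_corr(carbon steel) = 36.26 μm/a
Ordering by μm/a: carbon steel (36.3) > zinc (1.53) > copper (1.29)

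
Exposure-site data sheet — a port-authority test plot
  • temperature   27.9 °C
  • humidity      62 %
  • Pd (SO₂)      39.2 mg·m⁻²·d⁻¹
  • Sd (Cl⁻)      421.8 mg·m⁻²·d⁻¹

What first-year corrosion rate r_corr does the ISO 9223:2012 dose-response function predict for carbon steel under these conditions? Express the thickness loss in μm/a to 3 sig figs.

r_corr = 118 μm/a

carbon steel: temperature factor f = -0.054·(17.9) = -0.9666
  SO₂ term: 1.77·39.2^0.52·exp(0.02·62-0.9666) = 15.68
  Cl⁻ term: 0.102·421.8^0.62·exp(0.033·62+0.04·27.9) = 102.2
  r_corr = 15.68 + 102.2 = 117.9 μm/a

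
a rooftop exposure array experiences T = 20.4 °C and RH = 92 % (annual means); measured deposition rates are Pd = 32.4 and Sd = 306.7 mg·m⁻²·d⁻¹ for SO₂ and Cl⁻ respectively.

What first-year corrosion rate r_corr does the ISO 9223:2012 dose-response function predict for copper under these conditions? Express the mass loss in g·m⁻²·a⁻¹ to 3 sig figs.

copper: temperature factor f = -0.080·(10.4) = -0.8320
  SO₂ term: 0.0053·32.4^0.26·exp(0.059·92-0.8320) = 1.297
  Cl⁻ term: 0.01025·306.7^0.27·exp(0.036·92+0.049·20.4) = 3.586
  sum: 1.297 + 3.586 → r_corr = 4.884 μm/a
Convert to mass loss: 4.884 μm/a × 8.96 g/cm³ = 43.76 g·m⁻²·a⁻¹

r_corr = 43.8 g·m⁻²·a⁻¹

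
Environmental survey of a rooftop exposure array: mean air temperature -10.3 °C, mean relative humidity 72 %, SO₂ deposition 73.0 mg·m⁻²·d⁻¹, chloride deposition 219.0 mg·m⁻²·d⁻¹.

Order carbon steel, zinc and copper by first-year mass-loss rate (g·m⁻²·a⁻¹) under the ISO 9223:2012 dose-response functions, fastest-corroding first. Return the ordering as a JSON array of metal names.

["carbon steel", "zinc", "copper"]

carbon steel: f(T) = +0.150·(T−10) [T≤10 °C] = -3.0450
  sulphur-dioxide contribution → 3.31 μm/a
  chloride contribution → 20.54 μm/a
  ⇒ r_corr(carbon steel) = 23.85 μm/a
  mass loss = 23.85 μm/a × 7.85 g/cm³ = 187.2 g·m⁻²·a⁻¹
zinc: T≤10 °C ⇒ hinge +0.038·(-10.3−10) = -0.7714
  sulphur-dioxide contribution → 1.081 μm/a
  chloride contribution → 0.2799 μm/a
  ⇒ r_corr(zinc) = 1.361 μm/a
  mass loss = 1.361 μm/a × 7.14 g/cm³ = 9.717 g·m⁻²·a⁻¹
copper: T≤10 °C ⇒ hinge +0.126·(-10.3−10) = -2.5578
  sulphur-dioxide contribution → 0.08766 μm/a
  chloride contribution → 0.3541 μm/a
  total first-year rate 0.4418 μm/a
  mass loss = 0.4418 μm/a × 8.96 g/cm³ = 3.958 g·m⁻²·a⁻¹
Ordering by g·m⁻²·a⁻¹: carbon steel (187) > zinc (9.72) > copper (3.96)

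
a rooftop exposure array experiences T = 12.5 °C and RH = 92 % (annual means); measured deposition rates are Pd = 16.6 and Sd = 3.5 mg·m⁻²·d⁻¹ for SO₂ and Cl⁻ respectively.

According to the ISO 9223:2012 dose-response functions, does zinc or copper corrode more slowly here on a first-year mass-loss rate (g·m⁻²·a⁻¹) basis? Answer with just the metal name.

zinc

zinc: f(T) = -0.071·(T−10) [T>10 °C] = -0.1775
  Pd branch = 0.0129·Pd^0.44·e^(0.046·RH+f) = 2.56 μm/a
  Sd branch = 0.0175·Sd^0.57·e^(0.008·RH+0.085·T) = 0.2159 μm/a
  sum: 2.56 + 0.2159 → r_corr = 2.776 μm/a
  mass loss = 2.776 μm/a × 7.14 g/cm³ = 19.82 g·m⁻²·a⁻¹
copper: T>10 °C ⇒ hinge -0.080·(12.5−10) = -0.2000
  Pd branch = 0.0053·Pd^0.26·e^(0.059·RH+f) = 2.051 μm/a
  Cl⁻ term: 0.01025·3.5^0.27·exp(0.036·92+0.049·12.5) = 0.7278
  sum: 2.051 + 0.7278 → r_corr = 2.779 μm/a
  mass loss = 2.779 μm/a × 8.96 g/cm³ = 24.9 g·m⁻²·a⁻¹
Ordering by g·m⁻²·a⁻¹: copper (24.9) > zinc (19.8)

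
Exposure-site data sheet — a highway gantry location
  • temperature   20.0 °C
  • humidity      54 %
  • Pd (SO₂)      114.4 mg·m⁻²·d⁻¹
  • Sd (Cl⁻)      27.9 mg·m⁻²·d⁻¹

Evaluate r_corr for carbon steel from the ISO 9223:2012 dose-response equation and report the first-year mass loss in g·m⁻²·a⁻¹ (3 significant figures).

carbon steel: T>10 °C ⇒ hinge -0.054·(20.0−10) = -0.5400
  SO₂ term: 1.77·114.4^0.52·exp(0.02·54-0.5400) = 35.72
  Cl⁻ term: 0.102·27.9^0.62·exp(0.033·54+0.04·20.0) = 10.62
  r_corr = 35.72 + 10.62 = 46.34 μm/a
Convert to mass loss: 46.34 μm/a × 7.85 g/cm³ = 363.8 g·m⁻²·a⁻¹

r_corr = 364 g·m⁻²·a⁻¹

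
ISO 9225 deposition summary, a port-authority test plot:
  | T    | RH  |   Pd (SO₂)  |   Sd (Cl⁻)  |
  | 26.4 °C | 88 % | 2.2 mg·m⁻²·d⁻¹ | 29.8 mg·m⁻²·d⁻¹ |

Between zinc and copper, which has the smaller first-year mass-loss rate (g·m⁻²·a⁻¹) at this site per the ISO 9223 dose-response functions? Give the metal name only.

zinc: temperature factor f = -0.071·(16.4) = -1.1644
  Pd branch = 0.0129·Pd^0.44·e^(0.046·RH+f) = 0.3263 μm/a
  Cl⁻ term: 0.0175·29.8^0.57·exp(0.008·88+0.085·26.4) = 2.31
  sum: 0.3263 + 2.31 → r_corr = 2.636 μm/a
  mass loss = 2.636 μm/a × 7.14 g/cm³ = 18.82 g·m⁻²·a⁻¹
copper: temperature factor f = -0.080·(16.4) = -1.3120
  SO₂ term: 0.0053·2.2^0.26·exp(0.059·88-1.3120) = 0.315
  Cl⁻ term: 0.01025·29.8^0.27·exp(0.036·88+0.049·26.4) = 2.22
  r_corr = 0.315 + 2.22 = 2.535 μm/a
  mass loss = 2.535 μm/a × 8.96 g/cm³ = 22.72 g·m⁻²·a⁻¹
Ordering by g·m⁻²·a⁻¹: copper (22.7) > zinc (18.8)

zinc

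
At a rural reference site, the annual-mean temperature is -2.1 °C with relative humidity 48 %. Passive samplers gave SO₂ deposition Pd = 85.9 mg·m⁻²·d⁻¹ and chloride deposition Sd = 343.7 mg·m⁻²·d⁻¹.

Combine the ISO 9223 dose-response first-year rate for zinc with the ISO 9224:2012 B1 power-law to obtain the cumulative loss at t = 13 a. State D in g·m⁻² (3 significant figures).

zinc: temperature factor f = +0.038·(-12.1) = -0.4598
  SO₂ term: 0.0129·85.9^0.44·exp(0.046·48-0.4598) = 0.5258
  Sd branch = 0.0175·Sd^0.57·e^(0.008·RH+0.085·T) = 0.5997 μm/a
  r_corr = 0.5258 + 0.5997 = 1.125 μm/a
Long-term exponent b (ISO 9224 Table 2, B1) = 0.813
  D(13) = 1.125 × 13^0.813 = 1.125 × 8.047 = 9.056 μm
  Mass loss = 9.056 μm × 7.14 g/cm³ = 64.66 g·m⁻²

D(13) = 64.7 g·m⁻²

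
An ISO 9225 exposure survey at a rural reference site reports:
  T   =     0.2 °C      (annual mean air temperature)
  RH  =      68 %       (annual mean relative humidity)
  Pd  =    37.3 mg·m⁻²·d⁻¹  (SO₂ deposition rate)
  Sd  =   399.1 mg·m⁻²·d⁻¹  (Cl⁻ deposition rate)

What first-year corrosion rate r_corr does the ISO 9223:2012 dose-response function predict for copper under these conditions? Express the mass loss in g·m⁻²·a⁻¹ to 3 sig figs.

r_corr = 7.36 g·m⁻²·a⁻¹

copper: T≤10 °C ⇒ hinge +0.126·(0.2−10) = -1.2348
  Pd branch = 0.0053·Pd^0.26·e^(0.059·RH+f) = 0.2183 μm/a
  Cl⁻ term: 0.01025·399.1^0.27·exp(0.036·68+0.049·0.2) = 0.6031
  r_corr = 0.2183 + 0.6031 = 0.8214 μm/a
Convert to mass loss: 0.8214 μm/a × 8.96 g/cm³ = 7.36 g·m⁻²·a⁻¹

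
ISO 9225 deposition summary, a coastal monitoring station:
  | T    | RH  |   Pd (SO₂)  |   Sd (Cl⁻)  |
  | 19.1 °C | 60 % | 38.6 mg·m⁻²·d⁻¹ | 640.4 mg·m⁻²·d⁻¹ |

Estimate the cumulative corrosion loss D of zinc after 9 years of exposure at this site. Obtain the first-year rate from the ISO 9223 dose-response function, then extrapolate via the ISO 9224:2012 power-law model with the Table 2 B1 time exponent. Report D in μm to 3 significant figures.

zinc: f(T) = -0.071·(T−10) [T>10 °C] = -0.6461
  Pd branch = 0.0129·Pd^0.44·e^(0.046·RH+f) = 0.533 μm/a
  Cl⁻ term: 0.0175·640.4^0.57·exp(0.008·60+0.085·19.1) = 5.705
  sum: 0.533 + 5.705 → r_corr = 6.238 μm/a
ISO 9224: D(t) = r_corr · t^b with b = 0.813 (zinc, B1)
  D(9) = 6.238 × 9^0.813 = 6.238 × 5.968 = 37.23 μm

D(9) = 37.2 μm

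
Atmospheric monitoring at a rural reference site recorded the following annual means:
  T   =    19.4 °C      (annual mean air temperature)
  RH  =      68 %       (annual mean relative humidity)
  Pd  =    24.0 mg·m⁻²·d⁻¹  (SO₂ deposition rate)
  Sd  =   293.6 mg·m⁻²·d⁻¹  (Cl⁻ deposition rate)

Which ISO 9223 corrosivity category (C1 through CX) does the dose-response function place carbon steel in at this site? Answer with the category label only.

carbon steel: temperature factor f = -0.054·(9.4) = -0.5076
  SO₂ term: 1.77·24.0^0.52·exp(0.02·68-0.5076) = 21.67
  Sd branch = 0.102·Sd^0.62·e^(0.033·RH+0.04·T) = 70.82 μm/a
  r_corr = 21.67 + 70.82 = 92.49 μm/a
92.5 μm/a falls in (80, 200] for carbon steel → category C5

C5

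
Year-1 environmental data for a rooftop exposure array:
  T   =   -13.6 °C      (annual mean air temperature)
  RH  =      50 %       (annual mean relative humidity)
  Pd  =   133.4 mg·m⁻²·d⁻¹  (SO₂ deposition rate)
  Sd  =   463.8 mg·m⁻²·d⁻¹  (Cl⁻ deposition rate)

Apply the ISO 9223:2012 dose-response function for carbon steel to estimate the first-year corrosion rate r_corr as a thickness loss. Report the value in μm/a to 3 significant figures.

carbon steel: f(T) = +0.150·(T−10) [T≤10 °C] = -3.5400
  Pd branch = 1.77·Pd^0.52·e^(0.02·RH+f) = 1.778 μm/a
  Cl⁻ term: 0.102·463.8^0.62·exp(0.033·50+0.04·-13.6) = 13.87
  r_corr = 1.778 + 13.87 = 15.65 μm/a

r_corr = 15.6 μm/a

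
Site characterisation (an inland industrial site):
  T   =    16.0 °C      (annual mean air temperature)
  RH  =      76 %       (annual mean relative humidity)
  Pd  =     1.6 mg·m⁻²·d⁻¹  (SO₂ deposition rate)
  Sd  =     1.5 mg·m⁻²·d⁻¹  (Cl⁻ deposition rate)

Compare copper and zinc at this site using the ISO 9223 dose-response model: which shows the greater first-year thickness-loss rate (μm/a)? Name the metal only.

copper: T>10 °C ⇒ hinge -0.080·(16.0−10) = -0.4800
  Pd branch = 0.0053·Pd^0.26·e^(0.059·RH+f) = 0.3283 μm/a
  Sd branch = 0.01025·Sd^0.27·e^(0.036·RH+0.049·T) = 0.3864 μm/a
  r_corr = 0.3283 + 0.3864 = 0.7146 μm/a
zinc: f(T) = -0.071·(T−10) [T>10 °C] = -0.4260
  SO₂ term: 0.0129·1.6^0.44·exp(0.046·76-0.4260) = 0.3417
  Cl⁻ term: 0.0175·1.5^0.57·exp(0.008·76+0.085·16.0) = 0.1578
  sum: 0.3417 + 0.1578 → r_corr = 0.4995 μm/a
Ordering by μm/a: copper (0.715) > zinc (0.5)

copper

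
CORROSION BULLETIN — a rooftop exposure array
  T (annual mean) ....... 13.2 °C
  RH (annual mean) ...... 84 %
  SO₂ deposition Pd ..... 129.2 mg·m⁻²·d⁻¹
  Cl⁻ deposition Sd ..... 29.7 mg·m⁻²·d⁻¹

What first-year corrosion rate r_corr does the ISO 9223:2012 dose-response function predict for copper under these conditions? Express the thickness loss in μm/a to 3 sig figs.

copper: T>10 °C ⇒ hinge -0.080·(13.2−10) = -0.2560
  Pd branch = 0.0053·Pd^0.26·e^(0.059·RH+f) = 2.062 μm/a
  Cl⁻ term: 0.01025·29.7^0.27·exp(0.036·84+0.049·13.2) = 1.006
  r_corr = 2.062 + 1.006 = 3.068 μm/a

r_corr = 3.07 μm/a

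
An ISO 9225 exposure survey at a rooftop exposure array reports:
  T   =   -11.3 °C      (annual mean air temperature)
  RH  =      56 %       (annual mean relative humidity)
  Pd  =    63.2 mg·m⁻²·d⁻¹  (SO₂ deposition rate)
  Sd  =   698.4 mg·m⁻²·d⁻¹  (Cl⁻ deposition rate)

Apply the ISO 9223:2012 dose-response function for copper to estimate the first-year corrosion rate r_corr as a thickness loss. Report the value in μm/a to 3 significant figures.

r_corr = 0.288 μm/a

copper: f(T) = +0.126·(T−10) [T≤10 °C] = -2.6838
  Pd branch = 0.0053·Pd^0.26·e^(0.059·RH+f) = 0.02896 μm/a
  Sd branch = 0.01025·Sd^0.27·e^(0.036·RH+0.049·T) = 0.2592 μm/a
  r_corr = 0.02896 + 0.2592 = 0.2882 μm/a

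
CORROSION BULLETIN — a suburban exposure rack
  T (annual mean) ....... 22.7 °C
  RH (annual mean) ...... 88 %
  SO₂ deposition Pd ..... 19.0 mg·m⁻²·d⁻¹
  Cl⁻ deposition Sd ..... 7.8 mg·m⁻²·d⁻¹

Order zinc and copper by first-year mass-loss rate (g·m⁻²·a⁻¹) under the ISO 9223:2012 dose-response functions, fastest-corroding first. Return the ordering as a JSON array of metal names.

zinc: T>10 °C ⇒ hinge -0.071·(22.7−10) = -0.9017
  sulphur-dioxide contribution → 1.096 μm/a
  chloride contribution → 0.7857 μm/a
  ⇒ r_corr(zinc) = 1.881 μm/a
  mass loss = 1.881 μm/a × 7.14 g/cm³ = 13.43 g·m⁻²·a⁻¹
copper: T>10 °C ⇒ hinge -0.080·(22.7−10) = -1.0160
  sulphur-dioxide contribution → 0.7419 μm/a
  chloride contribution → 1.29 μm/a
  ⇒ r_corr(copper) = 2.032 μm/a
  mass loss = 2.032 μm/a × 8.96 g/cm³ = 18.2 g·m⁻²·a⁻¹
Ordering by g·m⁻²·a⁻¹: copper (18.2) > zinc (13.4)

["copper", "zinc"]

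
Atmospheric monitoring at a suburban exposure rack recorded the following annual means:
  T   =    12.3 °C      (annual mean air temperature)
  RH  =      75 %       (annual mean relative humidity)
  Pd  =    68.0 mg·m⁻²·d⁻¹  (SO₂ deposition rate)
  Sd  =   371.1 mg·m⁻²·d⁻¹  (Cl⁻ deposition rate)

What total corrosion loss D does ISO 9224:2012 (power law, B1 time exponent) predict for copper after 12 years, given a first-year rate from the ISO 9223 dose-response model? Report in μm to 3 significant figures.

copper: f(T) = -0.080·(T−10) [T>10 °C] = -0.1840
  sulphur-dioxide contribution → 1.103 μm/a
  chloride contribution → 1.377 μm/a
  ⇒ r_corr(copper) = 2.48 μm/a
Power-law: D(12) = r_corr · 12^0.667
  D(12) = 2.48 × 12^0.667 = 2.48 × 5.246 = 13.01 μm

D(12) = 13.0 μm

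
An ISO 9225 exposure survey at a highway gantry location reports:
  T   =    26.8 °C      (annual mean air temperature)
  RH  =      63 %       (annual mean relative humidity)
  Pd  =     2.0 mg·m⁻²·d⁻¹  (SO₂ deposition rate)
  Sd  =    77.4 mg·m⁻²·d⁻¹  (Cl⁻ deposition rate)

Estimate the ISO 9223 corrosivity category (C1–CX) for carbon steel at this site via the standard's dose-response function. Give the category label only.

C3

carbon steel: f(T) = -0.054·(T−10) [T>10 °C] = -0.9072
  Pd branch = 1.77·Pd^0.52·e^(0.02·RH+f) = 3.612 μm/a
  Cl⁻ term: 0.102·77.4^0.62·exp(0.033·63+0.04·26.8) = 35.32
  sum: 3.612 + 35.32 → r_corr = 38.94 μm/a
38.9 μm/a falls in (25, 50] for carbon steel → category C3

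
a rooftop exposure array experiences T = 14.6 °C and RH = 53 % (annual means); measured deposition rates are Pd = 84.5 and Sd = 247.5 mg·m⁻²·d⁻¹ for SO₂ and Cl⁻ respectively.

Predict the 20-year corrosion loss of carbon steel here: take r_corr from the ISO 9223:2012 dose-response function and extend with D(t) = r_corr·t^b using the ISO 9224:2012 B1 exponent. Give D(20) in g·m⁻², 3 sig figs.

D(20) = 2.71e+03 g·m⁻²

carbon steel: temperature factor f = -0.054·(4.6) = -0.2484
  sulphur-dioxide contribution → 40.03 μm/a
  chloride contribution → 32.05 μm/a
  total first-year rate 72.08 μm/a
Power-law: D(20) = r_corr · 20^0.523
  D(20) = 72.08 × 20^0.523 = 72.08 × 4.791 = 345.4 μm
  Mass loss = 345.4 μm × 7.85 g/cm³ = 2711 g·m⁻²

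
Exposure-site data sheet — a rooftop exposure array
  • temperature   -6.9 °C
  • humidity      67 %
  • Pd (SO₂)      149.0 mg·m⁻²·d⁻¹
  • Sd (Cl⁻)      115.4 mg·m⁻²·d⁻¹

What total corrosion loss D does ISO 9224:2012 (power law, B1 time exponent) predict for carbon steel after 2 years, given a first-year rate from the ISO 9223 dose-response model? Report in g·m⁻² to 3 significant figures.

carbon steel: T≤10 °C ⇒ hinge +0.150·(-6.9−10) = -2.5350
  SO₂ term: 1.77·149.0^0.52·exp(0.02·67-2.5350) = 7.229
  Sd branch = 0.102·Sd^0.62·e^(0.033·RH+0.04·T) = 13.41 μm/a
  sum: 7.229 + 13.41 → r_corr = 20.64 μm/a
Long-term exponent b (ISO 9224 Table 2, B1) = 0.523
  D(2) = 20.64 × 2^0.523 = 20.64 × 1.437 = 29.66 μm
  Mass loss = 29.66 μm × 7.85 g/cm³ = 232.8 g·m⁻²

D(2) = 233 g·m⁻²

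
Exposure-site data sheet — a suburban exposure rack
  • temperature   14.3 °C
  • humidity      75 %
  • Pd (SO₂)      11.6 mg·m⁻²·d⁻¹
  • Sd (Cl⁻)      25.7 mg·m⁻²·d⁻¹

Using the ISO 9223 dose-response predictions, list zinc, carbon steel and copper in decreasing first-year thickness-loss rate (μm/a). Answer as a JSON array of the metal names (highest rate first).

["carbon steel", "zinc", "copper"]

zinc: temperature factor f = -0.071·(4.3) = -0.3053
  sulphur-dioxide contribution → 0.8804 μm/a
  chloride contribution → 0.6842 μm/a
  ⇒ r_corr(zinc) = 1.565 μm/a
carbon steel: T>10 °C ⇒ hinge -0.054·(14.3−10) = -0.2322
  sulphur-dioxide contribution → 22.5 μm/a
  chloride contribution → 16.07 μm/a
  ⇒ r_corr(carbon steel) = 38.57 μm/a
copper: f(T) = -0.080·(T−10) [T>10 °C] = -0.3440
  sulphur-dioxide contribution → 0.5935 μm/a
  chloride contribution → 0.7384 μm/a
  ⇒ r_corr(copper) = 1.332 μm/a
Ordering by μm/a: carbon steel (38.6) > zinc (1.56) > copper (1.33)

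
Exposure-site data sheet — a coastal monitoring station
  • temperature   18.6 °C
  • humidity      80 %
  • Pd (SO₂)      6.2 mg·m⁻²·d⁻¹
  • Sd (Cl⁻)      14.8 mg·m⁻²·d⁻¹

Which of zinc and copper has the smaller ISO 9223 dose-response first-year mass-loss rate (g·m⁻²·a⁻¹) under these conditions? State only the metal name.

zinc

zinc: f(T) = -0.071·(T−10) [T>10 °C] = -0.6106
  SO₂ term: 0.0129·6.2^0.44·exp(0.046·80-0.6106) = 0.6198
  Cl⁻ term: 0.0175·14.8^0.57·exp(0.008·80+0.085·18.6) = 0.7493
  sum: 0.6198 + 0.7493 → r_corr = 1.369 μm/a
  mass loss = 1.369 μm/a × 7.14 g/cm³ = 9.776 g·m⁻²·a⁻¹
copper: f(T) = -0.080·(T−10) [T>10 °C] = -0.6880
  SO₂ term: 0.0053·6.2^0.26·exp(0.059·80-0.6880) = 0.4801
  Cl⁻ term: 0.01025·14.8^0.27·exp(0.036·80+0.049·18.6) = 0.9403
  r_corr = 0.4801 + 0.9403 = 1.42 μm/a
  mass loss = 1.42 μm/a × 8.96 g/cm³ = 12.73 g·m⁻²·a⁻¹
Ordering by g·m⁻²·a⁻¹: copper (12.7) > zinc (9.78)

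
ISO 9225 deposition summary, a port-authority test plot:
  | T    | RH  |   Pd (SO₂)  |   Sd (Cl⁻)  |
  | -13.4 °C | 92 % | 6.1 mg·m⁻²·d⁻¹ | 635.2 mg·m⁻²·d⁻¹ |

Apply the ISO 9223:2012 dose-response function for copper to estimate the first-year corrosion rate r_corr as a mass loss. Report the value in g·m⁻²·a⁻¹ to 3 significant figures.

r_corr = 8.37 g·m⁻²·a⁻¹

copper: f(T) = +0.126·(T−10) [T≤10 °C] = -2.9484
  Pd branch = 0.0053·Pd^0.26·e^(0.059·RH+f) = 0.1012 μm/a
  Cl⁻ term: 0.01025·635.2^0.27·exp(0.036·92+0.049·-13.4) = 0.8332
  sum: 0.1012 + 0.8332 → r_corr = 0.9344 μm/a
Convert to mass loss: 0.9344 μm/a × 8.96 g/cm³ = 8.372 g·m⁻²·a⁻¹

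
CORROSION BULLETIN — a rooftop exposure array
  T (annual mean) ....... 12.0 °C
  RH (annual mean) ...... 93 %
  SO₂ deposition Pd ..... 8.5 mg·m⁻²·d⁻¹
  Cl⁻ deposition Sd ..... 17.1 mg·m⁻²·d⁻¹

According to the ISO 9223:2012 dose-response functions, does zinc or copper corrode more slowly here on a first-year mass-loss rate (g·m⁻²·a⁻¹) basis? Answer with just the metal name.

zinc

zinc: T>10 °C ⇒ hinge -0.071·(12.0−10) = -0.1420
  SO₂ term: 0.0129·8.5^0.44·exp(0.046·93-0.1420) = 2.069
  Cl⁻ term: 0.0175·17.1^0.57·exp(0.008·93+0.085·12.0) = 0.5152
  r_corr = 2.069 + 0.5152 = 2.584 μm/a
  mass loss = 2.584 μm/a × 7.14 g/cm³ = 18.45 g·m⁻²·a⁻¹
copper: temperature factor f = -0.080·(2.0) = -0.1600
  SO₂ term: 0.0053·8.5^0.26·exp(0.059·93-0.1600) = 1.903
  Cl⁻ term: 0.01025·17.1^0.27·exp(0.036·93+0.049·12.0) = 1.13
  r_corr = 1.903 + 1.13 = 3.033 μm/a
  mass loss = 3.033 μm/a × 8.96 g/cm³ = 27.17 g·m⁻²·a⁻¹
Ordering by g·m⁻²·a⁻¹: copper (27.2) > zinc (18.5)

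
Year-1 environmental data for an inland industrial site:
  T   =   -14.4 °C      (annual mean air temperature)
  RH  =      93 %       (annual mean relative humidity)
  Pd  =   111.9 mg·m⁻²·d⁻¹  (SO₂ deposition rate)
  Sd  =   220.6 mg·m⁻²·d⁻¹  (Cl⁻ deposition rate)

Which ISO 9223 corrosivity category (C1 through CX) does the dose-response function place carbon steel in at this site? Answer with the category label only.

carbon steel: temperature factor f = +0.150·(-24.4) = -3.6600
  sulphur-dioxide contribution → 3.401 μm/a
  chloride contribution → 35.02 μm/a
  total first-year rate 38.42 μm/a
Category bounds: 25…50 μm/a bracket r_corr ⇒ C3

C3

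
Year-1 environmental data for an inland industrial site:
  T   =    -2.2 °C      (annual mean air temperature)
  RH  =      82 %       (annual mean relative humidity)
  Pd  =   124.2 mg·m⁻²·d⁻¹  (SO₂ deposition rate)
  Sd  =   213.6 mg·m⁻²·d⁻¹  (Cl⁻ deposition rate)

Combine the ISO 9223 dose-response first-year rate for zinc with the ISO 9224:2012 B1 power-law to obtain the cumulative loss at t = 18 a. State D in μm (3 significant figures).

zinc: temperature factor f = +0.038·(-12.2) = -0.4636
  sulphur-dioxide contribution → 2.943 μm/a
  chloride contribution → 0.5951 μm/a
  ⇒ r_corr(zinc) = 3.538 μm/a
Long-term exponent b (ISO 9224 Table 2, B1) = 0.813
  D(18) = 3.538 × 18^0.813 = 3.538 × 10.48 = 37.1 μm

D(18) = 37.1 μm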